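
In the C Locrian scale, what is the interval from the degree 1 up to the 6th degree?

Spelling the C Locrian scale: C Db Eb F Gb Ab Bb.
So we need the interval from C up to Ab.
6 letter names make it a sixth; at 8 semitones (a half step narrower than major) the quality is minor.

minor sixth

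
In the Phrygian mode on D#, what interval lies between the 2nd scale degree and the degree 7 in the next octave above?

M13

Spelling the Phrygian mode on D#: D# E F# G# A# B C#.
The 2nd scale degree is E and the 7th scale degree (up an octave) is C#.
From E to C# is 21 semitones, exactly the major thirteenth.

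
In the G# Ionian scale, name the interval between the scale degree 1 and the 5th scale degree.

Spelling the G# Ionian scale: G# A# B# C# D# E# F##.
That puts G# below D#.
From G# to D# is 7 semitones, exactly the perfect fifth.

P5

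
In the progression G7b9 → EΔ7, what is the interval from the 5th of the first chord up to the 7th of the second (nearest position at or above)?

The 5th of G7b9 is D; the 7th of EΔ7 is D#.
D up to D# is 1 semitone, a half step wider than a perfect unison, so the interval is augmented.

augmented unison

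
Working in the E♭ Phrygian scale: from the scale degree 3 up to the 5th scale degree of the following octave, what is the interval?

major tenth

Spelling the E♭ Phrygian scale: E♭ F♭ G♭ A♭ B♭ C♭ D♭.
Scale degree 3 = G♭; degree 5 (up an octave) = B♭.
Counting 10 letters and 16 half steps from G♭ gives a major tenth.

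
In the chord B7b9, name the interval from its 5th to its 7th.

minor third

B dominant seventh flat nine: B-D♯-F♯-A-C.
5th = F♯; 7th = A.
From F♯ to A: 3 semitones over a third = minor.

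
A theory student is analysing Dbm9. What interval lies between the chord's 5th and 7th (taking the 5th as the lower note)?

m3

Spelling the chord: Db-Fb-Ab-Cb-Eb.
That puts Ab below Cb.
Ab up to Cb is 3 semitones, a half step narrower than a major third, so the interval is minor.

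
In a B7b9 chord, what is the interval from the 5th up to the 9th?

B dominant seventh flat nine is spelled B, D#, F#, A, C.
The 5th is F# and the 9th is C.
F# up to C is 6 semitones, a half step narrower than a perfect fifth, so the interval is diminished.

diminished fifth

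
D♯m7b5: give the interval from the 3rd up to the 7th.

P5

D♯m7b5 (D♯ half-diminished seventh) is spelled D♯-F♯-A-C♯.
3rd = F♯; 7th = C♯.
From F♯ to C♯ is 7 semitones, exactly the perfect fifth.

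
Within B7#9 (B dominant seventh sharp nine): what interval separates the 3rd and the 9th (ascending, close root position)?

B7#9 (B dominant seventh sharp nine): B-D#-F#-A-C##.
The 3rd is D# and the 9th is C##.
From D# to C## is 11 semitones, exactly the major seventh.

major 7th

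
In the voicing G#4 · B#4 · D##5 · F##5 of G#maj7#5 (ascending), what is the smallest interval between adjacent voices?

Adjacent intervals: G#4→B#4 = major third; B#4→D##5 = major third; D##5→F##5 = minor third.
The smallest is D##5 to F##5, a minor third (3 semitones).

minor third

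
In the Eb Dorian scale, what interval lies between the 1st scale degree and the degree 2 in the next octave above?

Eb dorian: Eb F Gb Ab Bb C Db.
The 1st scale degree is Eb and the degree 2 (up an octave) is F.
Eb up to F spans 9 letter names and 14 semitones — a major ninth.

major 9th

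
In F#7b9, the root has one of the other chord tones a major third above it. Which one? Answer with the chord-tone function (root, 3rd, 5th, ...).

Spelling the chord: F# A# C# E G.
The root is F#. A major third above F# is A#.
A# is the chord's 3rd.

3rd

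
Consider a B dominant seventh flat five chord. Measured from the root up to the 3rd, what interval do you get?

Spelling the chord: B D# F A.
Root = B; 3rd = D#.
From B to D# is 4 semitones, exactly the major third.

M3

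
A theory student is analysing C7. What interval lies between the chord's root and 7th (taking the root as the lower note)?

C dominant seventh is spelled C-E-G-B♭.
The root is C and the 7th is B♭.
7 letter names make it a seventh; at 10 semitones (a half step narrower than major) the quality is minor.

minor seventh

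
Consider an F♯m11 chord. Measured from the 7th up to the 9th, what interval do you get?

major 3rd

Spelling the chord: F♯ A C♯ E G♯ B.
The 7th is E and the 9th is G♯.
E up to G♯ spans 3 letter names and 4 semitones — a major third.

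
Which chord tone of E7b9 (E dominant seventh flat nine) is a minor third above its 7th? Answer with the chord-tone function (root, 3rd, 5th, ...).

9th

Spelling the chord: E G# B D F.
The 7th is D. A minor third above D is F.
F is the chord's 9th.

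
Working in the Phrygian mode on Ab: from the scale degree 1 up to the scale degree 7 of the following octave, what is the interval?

The scale runs Ab Bbb Cb Db Eb Fb Gb.
That puts Ab below Gb.
Ab up to Gb is 22 semitones, a half step narrower than a major fourteenth, so the interval is minor.

minor fourteenth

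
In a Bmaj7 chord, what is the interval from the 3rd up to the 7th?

perfect 5th

B major seventh is spelled B-D♯-F♯-A♯.
So we need the interval from D♯ up to A♯.
D♯ up to A♯ spans 5 letter names and 7 semitones — a perfect fifth.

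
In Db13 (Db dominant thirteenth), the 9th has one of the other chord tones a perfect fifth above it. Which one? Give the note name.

Bb

The chord tones of Db13 are Db–F–Ab–Cb–Eb–Bb.
The 9th is Eb. A perfect fifth above Eb is Bb.
Bb is the chord's 13th.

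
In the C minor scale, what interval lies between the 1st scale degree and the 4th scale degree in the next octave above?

P11

The scale runs C D E♭ F G A♭ B♭.
1st scale degree = C; 4th scale degree (up an octave) = F.
Counting 11 letters and 17 half steps from C gives a perfect eleventh.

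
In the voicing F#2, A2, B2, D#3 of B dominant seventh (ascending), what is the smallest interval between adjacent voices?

major second

Adjacent intervals: F#2→A2 = minor third; A2→B2 = major second; B2→D#3 = major third.
The smallest is A2 to B2, a major second (2 semitones).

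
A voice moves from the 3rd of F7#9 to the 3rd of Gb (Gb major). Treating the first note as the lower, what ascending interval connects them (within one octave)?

minor 2nd

The 3rd of F7#9 is A; the 3rd of Gb (Gb major) is Bb.
From A to Bb: 1 semitone over a second = minor.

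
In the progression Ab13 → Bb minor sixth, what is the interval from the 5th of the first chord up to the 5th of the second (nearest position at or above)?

Ab13 has Eb as its 5th, and Bb minor sixth has F as its 5th.
Counting 2 letters and 2 half steps from Eb gives a major second.

M2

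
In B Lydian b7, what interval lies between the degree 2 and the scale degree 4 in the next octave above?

B lydian dominant: B C# D# E# F# G# A.
So we need the interval from C# up to E#.
Counting 10 letters and 16 half steps from C# gives a major tenth.

major tenth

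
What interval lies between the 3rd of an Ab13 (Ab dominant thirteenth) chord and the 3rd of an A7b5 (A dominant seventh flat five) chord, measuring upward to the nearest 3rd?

The 3rd of Ab13 (Ab dominant thirteenth) is C; the 3rd of A7b5 (A dominant seventh flat five) is C#.
C up to C# is 1 semitone, a half step wider than a perfect unison, so the interval is augmented.

augmented unison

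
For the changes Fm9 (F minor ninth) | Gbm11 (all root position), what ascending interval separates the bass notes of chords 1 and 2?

minor second

The roots are F and Gb.
From F to Gb: 1 semitone over a second = minor.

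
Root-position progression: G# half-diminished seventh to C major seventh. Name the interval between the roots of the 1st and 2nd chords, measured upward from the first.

The roots are G# and C.
G# up to C is 4 semitones, a half step narrower than a perfect fourth, so the interval is diminished.

diminished fourth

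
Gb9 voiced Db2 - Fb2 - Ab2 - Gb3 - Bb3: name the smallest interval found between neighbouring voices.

minor third

Adjacent intervals: Db2→Fb2 = minor third; Fb2→Ab2 = major third; Ab2→Gb3 = minor seventh; Gb3→Bb3 = major third.
The smallest is Db2 to Fb2, a minor third (3 semitones).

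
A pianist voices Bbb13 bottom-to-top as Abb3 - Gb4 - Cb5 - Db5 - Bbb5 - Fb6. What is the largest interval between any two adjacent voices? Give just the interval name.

Adjacent intervals: Abb3→Gb4 = major seventh; Gb4→Cb5 = perfect fourth; Cb5→Db5 = major second; Db5→Bbb5 = minor sixth; Bbb5→Fb6 = perfect fifth.
The largest is Abb3 to Gb4, a major seventh (11 semitones).

M7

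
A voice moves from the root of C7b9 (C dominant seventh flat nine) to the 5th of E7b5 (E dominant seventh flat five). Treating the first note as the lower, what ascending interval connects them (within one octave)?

minor seventh

The root of C7b9 (C dominant seventh flat nine) is C; the 5th of E7b5 (E dominant seventh flat five) is Bb.
7 letter names make it a seventh; at 10 semitones (a half step narrower than major) the quality is minor.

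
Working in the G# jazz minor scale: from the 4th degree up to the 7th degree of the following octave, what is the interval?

G# melodic minor: G# A# B C# D# E# F##.
The 4th degree is C# and the degree 7 (up an octave) is F##.
11 letter names make it an eleventh; at 18 semitones (a half step wider than perfect) the quality is augmented.

A11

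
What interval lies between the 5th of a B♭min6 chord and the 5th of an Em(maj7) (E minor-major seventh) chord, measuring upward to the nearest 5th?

augmented fourth

B♭min6 has F as its 5th, and Em(maj7) (E minor-major seventh) has B as its 5th.
From F to B: 6 semitones over a fourth = augmented.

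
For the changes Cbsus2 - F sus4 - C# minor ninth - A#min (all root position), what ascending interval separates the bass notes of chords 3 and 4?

major 6th

The roots are C# and A#.
C# up to A# spans 6 letter names and 9 semitones — a major sixth.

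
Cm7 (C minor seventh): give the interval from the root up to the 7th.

minor seventh

The chord tones of C-7 are C, Eb, G, Bb.
The root is C and the 7th is Bb.
From C to Bb: 10 semitones over a seventh = minor.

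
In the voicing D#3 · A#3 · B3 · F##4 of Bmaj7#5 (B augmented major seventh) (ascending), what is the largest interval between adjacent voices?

augmented 5th

Adjacent intervals: D#3→A#3 = perfect fifth; A#3→B3 = minor second; B3→F##4 = augmented fifth.
The largest is B3 to F##4, an augmented fifth (8 semitones).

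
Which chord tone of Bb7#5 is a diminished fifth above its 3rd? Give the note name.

Bb+7 (Bb augmented seventh): Bb, D, F#, Ab.
The 3rd is D. A diminished fifth above D is Ab.
Ab is the chord's 7th.

Ab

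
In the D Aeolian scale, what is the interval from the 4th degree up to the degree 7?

perfect fourth

D natural minor: D E F G A Bb C.
So we need the interval from G up to C.
G up to C spans 4 letter names and 5 semitones — a perfect fourth.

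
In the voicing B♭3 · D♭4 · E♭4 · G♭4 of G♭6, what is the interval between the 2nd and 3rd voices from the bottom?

major second

Those voices are D♭4 and E♭4.
Counting 2 letters and 2 half steps from D♭ gives a major second.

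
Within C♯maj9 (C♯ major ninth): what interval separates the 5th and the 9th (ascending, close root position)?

C♯maj9 (C♯ major ninth): C♯, E♯, G♯, B♯, D♯.
5th = G♯; 9th = D♯.
From G♯ to D♯ is 7 semitones, exactly the perfect fifth.

perfect fifth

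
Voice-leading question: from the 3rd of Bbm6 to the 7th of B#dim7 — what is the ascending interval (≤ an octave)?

augmented 5th

Bbm6 has Db as its 3rd, and B#dim7 has A as its 7th.
Db up to A is 8 semitones, a half step wider than a perfect fifth, so the interval is augmented.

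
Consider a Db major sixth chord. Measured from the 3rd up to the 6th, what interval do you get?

The chord tones of Db6 (Db major sixth) are Db-F-Ab-Bb.
That puts F below Bb.
From F to Bb is 5 semitones, exactly the perfect fourth.

P4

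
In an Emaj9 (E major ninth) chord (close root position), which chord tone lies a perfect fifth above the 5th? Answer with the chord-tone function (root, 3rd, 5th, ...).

9th

Spelling the chord: E–G#–B–D#–F#.
The 5th is B. A perfect fifth above B is F#.
F# is the chord's 9th.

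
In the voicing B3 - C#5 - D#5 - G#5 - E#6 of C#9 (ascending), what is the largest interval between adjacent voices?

major 9th

Adjacent intervals: B3→C#5 = major ninth; C#5→D#5 = major second; D#5→G#5 = perfect fourth; G#5→E#6 = major sixth.
The largest is B3 to C#5, a major ninth (14 semitones).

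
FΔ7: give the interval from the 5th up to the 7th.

F major seventh is spelled F-A-C-E.
5th = C; 7th = E.
From C to E is 4 semitones, exactly the major third.

major third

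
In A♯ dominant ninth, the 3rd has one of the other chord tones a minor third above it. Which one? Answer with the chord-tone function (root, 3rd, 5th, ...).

A♯9 (A♯ dominant ninth) is spelled A♯–C𝄪–E♯–G♯–B♯.
The 3rd is C𝄪. A minor third above C𝄪 is E♯.
E♯ is the chord's 5th.

5th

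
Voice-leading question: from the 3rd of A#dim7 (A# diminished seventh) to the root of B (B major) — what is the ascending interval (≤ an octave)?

A#dim7 (A# diminished seventh) has C# as its 3rd, and B (B major) has B as its root.
C# up to B is 10 semitones, a half step narrower than a major seventh, so the interval is minor.

m7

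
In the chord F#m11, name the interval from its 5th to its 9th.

F#m11 (F# minor eleventh): F#, A, C#, E, G#, B.
So we need the interval from C# up to G#.
Counting 5 letters and 7 half steps from C# gives a perfect fifth.

P5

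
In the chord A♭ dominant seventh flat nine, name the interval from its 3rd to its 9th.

A♭7b9 is spelled A♭-C-E♭-G♭-B𝄫.
That puts C below B𝄫.
From C to B𝄫: 9 semitones over a seventh = diminished.

diminished seventh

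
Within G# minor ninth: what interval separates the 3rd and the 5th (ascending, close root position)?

major third

The chord tones of G# minor ninth are G#-B-D#-F#-A#.
That puts B below D#.
Counting 3 letters and 4 half steps from B gives a major third.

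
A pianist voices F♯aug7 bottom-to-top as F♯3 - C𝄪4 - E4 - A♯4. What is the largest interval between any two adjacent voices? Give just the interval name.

A5

Adjacent intervals: F♯3→C𝄪4 = augmented fifth; C𝄪4→E4 = diminished third; E4→A♯4 = augmented fourth.
The largest is F♯3 to C𝄪4, an augmented fifth (8 semitones).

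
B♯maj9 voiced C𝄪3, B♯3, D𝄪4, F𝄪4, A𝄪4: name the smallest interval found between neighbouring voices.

Adjacent intervals: C𝄪3→B♯3 = minor seventh; B♯3→D𝄪4 = major third; D𝄪4→F𝄪4 = minor third; F𝄪4→A𝄪4 = major third.
The smallest is D𝄪4 to F𝄪4, a minor third (3 semitones).

minor third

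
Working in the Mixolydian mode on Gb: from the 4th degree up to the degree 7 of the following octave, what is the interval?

P11

The scale runs Gb Ab Bb Cb Db Eb Fb.
So we need the interval from Cb up to Fb.
Counting 11 letters and 17 half steps from Cb gives a perfect eleventh.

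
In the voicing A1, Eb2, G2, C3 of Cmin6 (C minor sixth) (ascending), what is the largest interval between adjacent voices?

Adjacent intervals: A1→Eb2 = diminished fifth; Eb2→G2 = major third; G2→C3 = perfect fourth.
The largest is A1 to Eb2, a diminished fifth (6 semitones).

diminished fifth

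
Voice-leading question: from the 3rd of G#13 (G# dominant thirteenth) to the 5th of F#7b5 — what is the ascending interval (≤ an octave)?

diminished 2nd

G#13 (G# dominant thirteenth) has B# as its 3rd, and F#7b5 has C as its 5th.
2 letter names make it a second; at 0 semitones (a whole step narrower than major) the quality is diminished.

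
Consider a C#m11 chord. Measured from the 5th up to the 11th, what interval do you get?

The chord tones of C#m11 (C# minor eleventh) are C# E G# B D# F#.
That puts G# below F#.
7 letter names make it a seventh; at 10 semitones (a half step narrower than major) the quality is minor.

m7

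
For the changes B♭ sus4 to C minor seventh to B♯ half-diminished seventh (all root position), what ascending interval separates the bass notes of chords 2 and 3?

The roots are C and B♯.
From C to B♯: 12 semitones over a seventh = augmented.

augmented seventh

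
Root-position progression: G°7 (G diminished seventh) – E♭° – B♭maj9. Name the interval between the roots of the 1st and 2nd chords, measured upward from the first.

minor sixth

The roots are G and E♭.
From G to E♭: 8 semitones over a sixth = minor.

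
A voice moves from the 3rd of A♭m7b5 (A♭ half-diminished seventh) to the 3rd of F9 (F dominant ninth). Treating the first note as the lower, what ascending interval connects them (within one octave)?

augmented sixth

A♭m7b5 (A♭ half-diminished seventh) has C♭ as its 3rd, and F9 (F dominant ninth) has A as its 3rd.
6 letter names make it a sixth; at 10 semitones (a half step wider than major) the quality is augmented.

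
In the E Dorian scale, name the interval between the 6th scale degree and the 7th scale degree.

minor 2nd

The scale runs E F# G A B C# D.
The 6th scale degree is C# and the scale degree 7 is D.
2 letter names make it a second; at 1 semitone (a half step narrower than major) the quality is minor.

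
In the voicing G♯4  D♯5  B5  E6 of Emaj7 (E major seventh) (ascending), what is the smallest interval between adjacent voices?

perfect fourth

Adjacent intervals: G♯4→D♯5 = perfect fifth; D♯5→B5 = minor sixth; B5→E6 = perfect fourth.
The smallest is B5 to E6, a perfect fourth (5 semitones).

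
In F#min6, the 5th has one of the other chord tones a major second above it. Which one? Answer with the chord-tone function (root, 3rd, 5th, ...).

F# minor sixth is spelled F#, A, C#, D#.
The 5th is C#. A major second above C# is D#.
D# is the chord's 6th.

6th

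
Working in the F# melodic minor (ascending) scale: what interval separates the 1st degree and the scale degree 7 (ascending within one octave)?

The scale runs F# G# A B C# D# E#.
That puts F# below E#.
F# up to E# spans 7 letter names and 11 semitones — a major seventh.

major seventh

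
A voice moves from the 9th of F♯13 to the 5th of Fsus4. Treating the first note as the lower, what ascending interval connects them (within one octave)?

The 9th of F♯13 is G♯; the 5th of Fsus4 is C.
G♯ up to C is 4 semitones, a half step narrower than a perfect fourth, so the interval is diminished.

diminished fourth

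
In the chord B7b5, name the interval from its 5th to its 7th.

major third

B7b5: B D♯ F A.
So we need the interval from F up to A.
From F to A is 4 semitones, exactly the major third.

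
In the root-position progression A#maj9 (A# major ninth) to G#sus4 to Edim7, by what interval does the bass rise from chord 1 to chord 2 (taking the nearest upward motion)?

The roots are A# and G#.
A# up to G# is 10 semitones, a half step narrower than a major seventh, so the interval is minor.

minor 7th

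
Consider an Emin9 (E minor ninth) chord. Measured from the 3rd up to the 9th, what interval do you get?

M7

Emin9 (E minor ninth) is spelled E G B D F♯.
The 3rd is G and the 9th is F♯.
From G to F♯ is 11 semitones, exactly the major seventh.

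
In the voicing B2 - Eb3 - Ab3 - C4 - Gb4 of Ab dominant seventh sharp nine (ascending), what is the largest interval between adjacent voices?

Adjacent intervals: B2→Eb3 = diminished fourth; Eb3→Ab3 = perfect fourth; Ab3→C4 = major third; C4→Gb4 = diminished fifth.
The largest is C4 to Gb4, a diminished fifth (6 semitones).

diminished fifth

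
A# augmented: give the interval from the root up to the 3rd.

major third

A# augmented: A#, C##, E##.
So we need the interval from A# up to C##.
A# up to C## spans 3 letter names and 4 semitones — a major third.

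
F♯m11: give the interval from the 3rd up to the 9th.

Spelling the chord: F♯, A, C♯, E, G♯, B.
So we need the interval from A up to G♯.
From A to G♯ is 11 semitones, exactly the major seventh.

M7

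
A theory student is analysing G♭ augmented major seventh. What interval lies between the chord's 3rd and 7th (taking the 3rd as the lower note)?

G♭+maj7 is spelled G♭ B♭ D F.
The 3rd is B♭ and the 7th is F.
Counting 5 letters and 7 half steps from B♭ gives a perfect fifth.

P5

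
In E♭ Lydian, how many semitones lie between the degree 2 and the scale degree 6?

The scale is E♭ F G A B♭ C D.
F up to C is a perfect fifth — 7 semitones.

7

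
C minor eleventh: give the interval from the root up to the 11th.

perfect 11th

Cm11 is spelled C-Eb-G-Bb-D-F.
Root = C; 11th = F.
From C to F is 17 semitones, exactly the perfect eleventh.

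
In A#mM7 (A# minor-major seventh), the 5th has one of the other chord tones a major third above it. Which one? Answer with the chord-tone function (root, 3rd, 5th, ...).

A#mM7 is spelled A# C# E# G##.
The 5th is E#. A major third above E# is G##.
G## is the chord's 7th.

7th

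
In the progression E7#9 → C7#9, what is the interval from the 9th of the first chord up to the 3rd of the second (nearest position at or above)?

The 9th of E7#9 is F##; the 3rd of C7#9 is E.
F## up to E is 9 semitones, a whole step narrower than a major seventh, so the interval is diminished.

diminished 7th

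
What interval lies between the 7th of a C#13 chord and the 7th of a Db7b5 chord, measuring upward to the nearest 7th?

diminished second

C#13 has B as its 7th, and Db7b5 has Cb as its 7th.
From B to Cb: 0 semitones over a second = diminished.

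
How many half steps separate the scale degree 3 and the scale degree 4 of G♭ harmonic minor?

The scale is G♭ A♭ B𝄫 C♭ D♭ E𝄫 F.
B𝄫 up to C♭ is a major second — 2 semitones.

2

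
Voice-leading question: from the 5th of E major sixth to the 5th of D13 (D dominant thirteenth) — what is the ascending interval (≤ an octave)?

minor seventh

The 5th of E major sixth is B; the 5th of D13 (D dominant thirteenth) is A.
B up to A is 10 semitones, a half step narrower than a major seventh, so the interval is minor.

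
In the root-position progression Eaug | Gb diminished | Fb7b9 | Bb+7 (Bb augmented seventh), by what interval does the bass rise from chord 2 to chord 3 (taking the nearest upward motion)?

minor seventh

The roots are Gb and Fb.
From Gb to Fb: 10 semitones over a seventh = minor.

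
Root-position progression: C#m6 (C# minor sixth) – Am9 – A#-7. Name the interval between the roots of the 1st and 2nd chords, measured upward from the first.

minor sixth

The roots are C# and A.
C# up to A is 8 semitones, a half step narrower than a major sixth, so the interval is minor.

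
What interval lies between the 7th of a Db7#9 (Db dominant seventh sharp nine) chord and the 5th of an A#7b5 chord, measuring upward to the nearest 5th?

augmented third

The 7th of Db7#9 (Db dominant seventh sharp nine) is Cb; the 5th of A#7b5 is E.
Cb up to E is 5 semitones, a half step wider than a major third, so the interval is augmented.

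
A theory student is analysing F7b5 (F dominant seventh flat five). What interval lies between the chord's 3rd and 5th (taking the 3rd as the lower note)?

diminished 3rd

Spelling the chord: F A Cb Eb.
So we need the interval from A up to Cb.
A up to Cb is 2 semitones, a whole step narrower than a major third, so the interval is diminished.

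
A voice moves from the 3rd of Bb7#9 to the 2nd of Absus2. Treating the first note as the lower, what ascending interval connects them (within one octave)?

minor sixth

Bb7#9 has D as its 3rd, and Absus2 has Bb as its 2nd.
From D to Bb: 8 semitones over a sixth = minor.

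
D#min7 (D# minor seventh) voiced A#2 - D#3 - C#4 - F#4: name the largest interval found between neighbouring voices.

Adjacent intervals: A#2→D#3 = perfect fourth; D#3→C#4 = minor seventh; C#4→F#4 = perfect fourth.
The largest is D#3 to C#4, a minor seventh (10 semitones).

minor 7th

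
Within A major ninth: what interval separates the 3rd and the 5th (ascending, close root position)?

Amaj9 is spelled A C♯ E G♯ B.
The 3rd is C♯ and the 5th is E.
From C♯ to E: 3 semitones over a third = minor.

minor third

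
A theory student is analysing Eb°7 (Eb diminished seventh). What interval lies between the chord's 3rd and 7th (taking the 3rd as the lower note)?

diminished 5th

Eb diminished seventh is spelled Eb Gb Bbb Dbb.
3rd = Gb; 7th = Dbb.
Gb up to Dbb is 6 semitones, a half step narrower than a perfect fifth, so the interval is diminished.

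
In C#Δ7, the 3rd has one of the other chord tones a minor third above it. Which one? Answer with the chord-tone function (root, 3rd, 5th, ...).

C#maj7: C#–E#–G#–B#.
The 3rd is E#. A minor third above E# is G#.
G# is the chord's 5th.

5th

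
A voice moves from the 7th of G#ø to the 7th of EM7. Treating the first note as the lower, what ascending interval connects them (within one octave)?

G#ø has F# as its 7th, and EM7 has D# as its 7th.
F# up to D# spans 6 letter names and 9 semitones — a major sixth.

major sixth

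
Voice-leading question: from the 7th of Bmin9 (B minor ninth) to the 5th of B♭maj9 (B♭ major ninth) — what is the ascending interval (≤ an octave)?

Bmin9 (B minor ninth) has A as its 7th, and B♭maj9 (B♭ major ninth) has F as its 5th.
From A to F: 8 semitones over a sixth = minor.

m6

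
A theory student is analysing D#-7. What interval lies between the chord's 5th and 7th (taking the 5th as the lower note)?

D#min7 (D# minor seventh): D#-F#-A#-C#.
That puts A# below C#.
From A# to C#: 3 semitones over a third = minor.

minor 3rd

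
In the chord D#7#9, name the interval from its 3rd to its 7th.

D#7#9 (D# dominant seventh sharp nine): D#-F##-A#-C#-E##.
The 3rd is F## and the 7th is C#.
From F## to C#: 6 semitones over a fifth = diminished.

diminished fifth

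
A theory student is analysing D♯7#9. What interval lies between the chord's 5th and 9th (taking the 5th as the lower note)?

D♯7#9 is spelled D♯–F𝄪–A♯–C♯–E𝄪.
The 5th is A♯ and the 9th is E𝄪.
A♯ up to E𝄪 is 8 semitones, a half step wider than a perfect fifth, so the interval is augmented.

augmented fifth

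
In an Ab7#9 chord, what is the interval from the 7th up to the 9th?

augmented 3rd

Spelling the chord: Ab, C, Eb, Gb, B.
So we need the interval from Gb up to B.
From Gb to B: 5 semitones over a third = augmented.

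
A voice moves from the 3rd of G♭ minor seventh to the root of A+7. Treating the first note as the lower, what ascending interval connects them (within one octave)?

A7

G♭ minor seventh has B𝄫 as its 3rd, and A+7 has A as its root.
7 letter names make it a seventh; at 12 semitones (a half step wider than major) the quality is augmented.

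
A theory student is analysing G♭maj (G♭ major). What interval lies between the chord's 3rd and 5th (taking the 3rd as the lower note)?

G♭ major is spelled G♭-B♭-D♭.
The 3rd is B♭ and the 5th is D♭.
3 letter names make it a third; at 3 semitones (a half step narrower than major) the quality is minor.

m3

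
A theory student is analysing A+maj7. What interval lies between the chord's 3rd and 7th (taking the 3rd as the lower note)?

perfect 5th

Spelling the chord: A, C♯, E♯, G♯.
That puts C♯ below G♯.
Counting 5 letters and 7 half steps from C♯ gives a perfect fifth.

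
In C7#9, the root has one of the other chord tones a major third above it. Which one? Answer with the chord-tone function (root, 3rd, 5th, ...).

3rd

C dominant seventh sharp nine is spelled C-E-G-Bb-D#.
The root is C. A major third above C is E.
E is the chord's 3rd.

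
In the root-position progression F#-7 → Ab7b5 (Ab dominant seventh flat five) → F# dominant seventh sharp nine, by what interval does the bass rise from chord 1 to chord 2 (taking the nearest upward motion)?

The roots are F# and Ab.
3 letter names make it a third; at 2 semitones (a whole step narrower than major) the quality is diminished.

diminished third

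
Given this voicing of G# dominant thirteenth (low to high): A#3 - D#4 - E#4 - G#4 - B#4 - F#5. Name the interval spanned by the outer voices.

The outer voices are A#3 and F#5.
From A# to F#: 20 semitones over a thirteenth = minor.

minor thirteenth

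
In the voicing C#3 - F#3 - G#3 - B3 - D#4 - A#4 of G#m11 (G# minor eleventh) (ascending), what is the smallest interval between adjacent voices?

major 2nd

Adjacent intervals: C#3→F#3 = perfect fourth; F#3→G#3 = major second; G#3→B3 = minor third; B3→D#4 = major third; D#4→A#4 = perfect fifth.
The smallest is F#3 to G#3, a major second (2 semitones).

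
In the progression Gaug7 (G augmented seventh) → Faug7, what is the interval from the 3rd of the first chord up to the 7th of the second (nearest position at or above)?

diminished fourth

Gaug7 (G augmented seventh) has B as its 3rd, and Faug7 has E♭ as its 7th.
From B to E♭: 4 semitones over a fourth = diminished.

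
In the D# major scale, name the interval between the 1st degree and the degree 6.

D# major: D# E# F## G# A# B# C##.
That puts D# below B#.
Counting 6 letters and 9 half steps from D# gives a major sixth.

major sixth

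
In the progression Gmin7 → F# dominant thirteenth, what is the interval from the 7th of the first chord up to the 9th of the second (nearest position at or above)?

The 7th of Gmin7 is F; the 9th of F# dominant thirteenth is G#.
2 letter names make it a second; at 3 semitones (a half step wider than major) the quality is augmented.

augmented second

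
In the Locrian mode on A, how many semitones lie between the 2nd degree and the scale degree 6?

7

The scale is A B♭ C D E♭ F G.
B♭ up to F is a perfect fifth — 7 semitones.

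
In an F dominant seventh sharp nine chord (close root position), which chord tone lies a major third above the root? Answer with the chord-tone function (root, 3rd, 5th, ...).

3rd

Spelling the chord: F A C Eb G#.
The root is F. A major third above F is A.
A is the chord's 3rd.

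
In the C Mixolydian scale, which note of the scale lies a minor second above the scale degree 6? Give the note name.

The scale is C D E F G A B♭.
The scale degree 6 is A; a minor second above that is B♭ — scale degree 7.

Bb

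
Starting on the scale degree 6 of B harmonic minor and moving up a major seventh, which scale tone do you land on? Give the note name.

The scale is B C# D E F# G A#.
The scale degree 6 is G; a major seventh above that is F# — scale degree 5.

F#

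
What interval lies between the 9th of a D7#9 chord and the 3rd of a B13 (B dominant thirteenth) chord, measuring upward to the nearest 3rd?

D7#9 has E# as its 9th, and B13 (B dominant thirteenth) has D# as its 3rd.
E# up to D# is 10 semitones, a half step narrower than a major seventh, so the interval is minor.

m7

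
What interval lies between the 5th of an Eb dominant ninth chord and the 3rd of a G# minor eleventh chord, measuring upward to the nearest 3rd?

The 5th of Eb dominant ninth is Bb; the 3rd of G# minor eleventh is B.
1 letter names make it a unison; at 1 semitone (a half step wider than perfect) the quality is augmented.

augmented 1st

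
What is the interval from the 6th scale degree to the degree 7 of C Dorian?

minor second

Spelling C Dorian: C D Eb F G A Bb.
So we need the interval from A up to Bb.
2 letter names make it a second; at 1 semitone (a half step narrower than major) the quality is minor.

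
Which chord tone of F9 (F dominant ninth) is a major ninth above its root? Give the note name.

G

F dominant ninth: F, A, C, Eb, G.
The root is F. A major ninth above F is G.
G is the chord's 9th.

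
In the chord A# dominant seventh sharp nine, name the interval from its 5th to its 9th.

A#7#9: A#–C##–E#–G#–B##.
The 5th is E# and the 9th is B##.
E# up to B## is 8 semitones, a half step wider than a perfect fifth, so the interval is augmented.

A5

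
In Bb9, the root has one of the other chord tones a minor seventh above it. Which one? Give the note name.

Ab

Spelling the chord: Bb, D, F, Ab, C.
The root is Bb. A minor seventh above Bb is Ab.
Ab is the chord's 7th.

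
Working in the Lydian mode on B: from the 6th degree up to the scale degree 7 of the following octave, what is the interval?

major ninth

The scale runs B C# D# E# F# G# A#.
The 6th degree is G# and the degree 7 (up an octave) is A#.
Counting 9 letters and 14 half steps from G# gives a major ninth.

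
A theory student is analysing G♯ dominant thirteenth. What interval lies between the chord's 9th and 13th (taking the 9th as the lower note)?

G♯13 is spelled G♯–B♯–D♯–F♯–A♯–E♯.
The 9th is A♯ and the 13th is E♯.
A♯ up to E♯ spans 5 letter names and 7 semitones — a perfect fifth.

P5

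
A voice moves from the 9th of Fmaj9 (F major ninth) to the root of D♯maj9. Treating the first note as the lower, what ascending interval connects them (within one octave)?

The 9th of Fmaj9 (F major ninth) is G; the root of D♯maj9 is D♯.
G up to D♯ is 8 semitones, a half step wider than a perfect fifth, so the interval is augmented.

A5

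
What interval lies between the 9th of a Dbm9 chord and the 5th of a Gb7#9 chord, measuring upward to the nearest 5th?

m7

Dbm9 has Eb as its 9th, and Gb7#9 has Db as its 5th.
7 letter names make it a seventh; at 10 semitones (a half step narrower than major) the quality is minor.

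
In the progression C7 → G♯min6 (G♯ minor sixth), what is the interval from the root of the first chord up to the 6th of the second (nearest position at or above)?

A3

The root of C7 is C; the 6th of G♯min6 (G♯ minor sixth) is E♯.
C up to E♯ is 5 semitones, a half step wider than a major third, so the interval is augmented.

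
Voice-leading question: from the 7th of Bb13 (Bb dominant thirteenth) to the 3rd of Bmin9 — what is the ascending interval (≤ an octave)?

augmented 4th

Bb13 (Bb dominant thirteenth) has Ab as its 7th, and Bmin9 has D as its 3rd.
From Ab to D: 6 semitones over a fourth = augmented.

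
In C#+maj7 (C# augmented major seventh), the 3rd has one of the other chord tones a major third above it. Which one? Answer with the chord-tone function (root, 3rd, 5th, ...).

5th

The chord tones of C#maj7#5 are C# E# G## B#.
The 3rd is E#. A major third above E# is G##.
G## is the chord's 5th.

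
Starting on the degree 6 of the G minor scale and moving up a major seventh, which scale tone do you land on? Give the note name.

The scale is G A Bb C D Eb F.
The degree 6 is Eb; a major seventh above that is D — scale degree 5.

D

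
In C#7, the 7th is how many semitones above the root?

10

The chord tones of C#7 (C# dominant seventh) are C#–E#–G#–B.
C# to B is a minor seventh: 10 semitones.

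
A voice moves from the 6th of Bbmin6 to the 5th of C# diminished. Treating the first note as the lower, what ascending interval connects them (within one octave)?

Bbmin6 has G as its 6th, and C# diminished has G as its 5th.
From G to G is 0 semitones, exactly the perfect unison.

perfect 1st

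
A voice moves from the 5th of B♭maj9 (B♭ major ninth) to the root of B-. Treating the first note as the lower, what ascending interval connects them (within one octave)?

The 5th of B♭maj9 (B♭ major ninth) is F; the root of B- is B.
From F to B: 6 semitones over a fourth = augmented.

augmented fourth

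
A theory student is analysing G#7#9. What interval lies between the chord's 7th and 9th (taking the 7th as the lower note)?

G#7#9: G#–B#–D#–F#–A##.
7th = F#; 9th = A##.
From F# to A##: 5 semitones over a third = augmented.

A3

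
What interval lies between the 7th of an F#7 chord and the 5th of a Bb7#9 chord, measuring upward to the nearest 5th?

minor second

F#7 has E as its 7th, and Bb7#9 has F as its 5th.
E up to F is 1 semitone, a half step narrower than a major second, so the interval is minor.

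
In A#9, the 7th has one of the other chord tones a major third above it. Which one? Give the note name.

A#9 is spelled A# C## E# G# B#.
The 7th is G#. A major third above G# is B#.
B# is the chord's 9th.

B#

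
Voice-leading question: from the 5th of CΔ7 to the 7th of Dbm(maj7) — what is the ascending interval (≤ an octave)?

perfect 4th

CΔ7 has G as its 5th, and Dbm(maj7) has C as its 7th.
From G to C is 5 semitones, exactly the perfect fourth.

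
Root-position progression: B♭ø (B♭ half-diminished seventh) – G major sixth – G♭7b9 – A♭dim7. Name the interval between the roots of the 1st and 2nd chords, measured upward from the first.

major sixth

The roots are B♭ and G.
Counting 6 letters and 9 half steps from B♭ gives a major sixth.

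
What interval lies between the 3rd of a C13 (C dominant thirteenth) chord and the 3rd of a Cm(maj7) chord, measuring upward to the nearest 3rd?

diminished octave

C13 (C dominant thirteenth) has E as its 3rd, and Cm(maj7) has E♭ as its 3rd.
8 letter names make it an octave; at 11 semitones (a half step narrower than perfect) the quality is diminished.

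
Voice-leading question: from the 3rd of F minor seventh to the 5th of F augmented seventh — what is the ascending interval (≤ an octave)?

The 3rd of F minor seventh is Ab; the 5th of F augmented seventh is C#.
Ab up to C# is 5 semitones, a half step wider than a major third, so the interval is augmented.

augmented third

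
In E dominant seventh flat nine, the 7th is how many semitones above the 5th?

E7b9 (E dominant seventh flat nine): E, G♯, B, D, F.
B to D is a minor third: 3 semitones.

3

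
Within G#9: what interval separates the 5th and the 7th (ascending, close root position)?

m3

G#9 is spelled G#-B#-D#-F#-A#.
The 5th is D# and the 7th is F#.
D# up to F# is 3 semitones, a half step narrower than a major third, so the interval is minor.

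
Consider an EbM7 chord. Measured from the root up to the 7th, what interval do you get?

major seventh

Spelling the chord: Eb–G–Bb–D.
Root = Eb; 7th = D.
Counting 7 letters and 11 half steps from Eb gives a major seventh.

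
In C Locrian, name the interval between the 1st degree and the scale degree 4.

P4

Spelling C Locrian: C Db Eb F Gb Ab Bb.
That puts C below F.
From C to F is 5 semitones, exactly the perfect fourth.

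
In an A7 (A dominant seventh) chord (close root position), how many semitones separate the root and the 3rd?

4

Spelling the chord: A-C#-E-G.
A to C# is a major third: 4 semitones.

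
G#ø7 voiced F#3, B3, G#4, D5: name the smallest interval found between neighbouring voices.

Adjacent intervals: F#3→B3 = perfect fourth; B3→G#4 = major sixth; G#4→D5 = diminished fifth.
The smallest is F#3 to B3, a perfect fourth (5 semitones).

perfect fourth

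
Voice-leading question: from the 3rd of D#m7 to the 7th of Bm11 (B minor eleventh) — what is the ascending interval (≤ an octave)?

m3

D#m7 has F# as its 3rd, and Bm11 (B minor eleventh) has A as its 7th.
3 letter names make it a third; at 3 semitones (a half step narrower than major) the quality is minor.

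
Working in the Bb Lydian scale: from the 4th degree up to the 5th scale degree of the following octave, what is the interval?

minor ninth

Spelling the Bb Lydian scale: Bb C D E F G A.
4th degree = E; 5th scale degree (up an octave) = F.
9 letter names make it a ninth; at 13 semitones (a half step narrower than major) the quality is minor.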